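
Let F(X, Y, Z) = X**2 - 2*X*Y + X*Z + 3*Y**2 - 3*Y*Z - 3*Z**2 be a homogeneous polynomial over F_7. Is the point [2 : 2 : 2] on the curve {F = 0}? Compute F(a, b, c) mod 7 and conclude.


F(2,2,2) ≡ 2 (mod 7); P is NOT on the curve.

Evaluate F(2, 2, 2) term-by-term (mod 7).
  X**2 ↦ 1·4·1·1 = 4
  -2*X*Y ↦ -2·2·2·1 = -8
  X*Z ↦ 1·2·1·2 = 4
  3*Y**2 ↦ 3·1·4·1 = 12
  -3*Y*Z ↦ -3·1·2·2 = -12
  -3*Z**2 ↦ -3·1·1·4 = -12
Sum: F(2, 2, 2) = (4) + (-8) + (4) + (12) + (-12) + (-12) = -12.
Reducing mod 7: -12 ≡ 2 (mod 7).
Since F(a, b, c) ≡ 2 ≠ 0 (mod 7), P does NOT lie on the curve.


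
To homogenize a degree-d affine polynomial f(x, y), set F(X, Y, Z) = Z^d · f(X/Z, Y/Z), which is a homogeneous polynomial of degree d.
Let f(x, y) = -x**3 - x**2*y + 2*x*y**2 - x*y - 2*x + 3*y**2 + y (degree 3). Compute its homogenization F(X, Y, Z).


F(X, Y, Z) = -X**3 - X**2*Y + 2*X*Y**2 - X*Y*Z - 2*X*Z**2 + 3*Y**2*Z + Y*Z**2

deg(f) = 3.
Substitute x = X/Z, y = Y/Z into f, then multiply by Z^3.
  monomial -1·x^3·y^0 ↦ -1·X^3·Y^0·Z^0.
  monomial -1·x^2·y^1 ↦ -1·X^2·Y^1·Z^0.
  monomial 2·x^1·y^2 ↦ 2·X^1·Y^2·Z^0.
  monomial -1·x^1·y^1 ↦ -1·X^1·Y^1·Z^1.
  monomial -2·x^1·y^0 ↦ -2·X^1·Y^0·Z^2.
  monomial 3·x^0·y^2 ↦ 3·X^0·Y^2·Z^1.
  monomial 1·x^0·y^1 ↦ 1·X^0·Y^1·Z^2.
Collecting: F(X, Y, Z) = -X**3 - X**2*Y + 2*X*Y**2 - X*Y*Z - 2*X*Z**2 + 3*Y**2*Z + Y*Z**2.


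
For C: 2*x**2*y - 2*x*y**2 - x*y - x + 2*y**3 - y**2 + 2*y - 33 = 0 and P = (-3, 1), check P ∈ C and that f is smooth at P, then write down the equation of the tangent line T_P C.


Tangent line at P: -16*x + 39*y - 87 = 0.

Step 1: f(-3, 1) = 0, so P lies on C.
Step 2: partial derivatives
  f_x(x, y) = 4*x*y - 2*y**2 - y - 1, f_y(x, y) = 2*x**2 - 4*x*y - x + 6*y**2 - 2*y + 2.
  f_x(P) = -16, f_y(P) = 39 (gradient nonzero, so P is smooth).
Step 3: tangent line at P: -16·(x − -3) + 39·(y − 1) = 0.
Expanding: -16*x + 39*y - 87 = 0.


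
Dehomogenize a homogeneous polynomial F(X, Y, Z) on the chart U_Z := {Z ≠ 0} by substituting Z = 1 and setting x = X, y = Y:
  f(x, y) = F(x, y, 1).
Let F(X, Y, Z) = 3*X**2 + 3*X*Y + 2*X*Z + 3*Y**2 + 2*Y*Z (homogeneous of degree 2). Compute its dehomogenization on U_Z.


f(x, y) = 3*x**2 + 3*x*y + 2*x + 3*y**2 + 2*y

On U_Z we set Z = 1. Each monomial c·X^i·Y^j·Z^k in F becomes c·x^i·y^j·1^k = c·x^i·y^j.
Substituting Z = 1: F(X, Y, 1) = 3*x**2 + 3*x*y + 2*x + 3*y**2 + 2*y.
Note: deg(f) ≤ deg(F) = 2; strict inequality happens when F is divisible by Z (lost terms).


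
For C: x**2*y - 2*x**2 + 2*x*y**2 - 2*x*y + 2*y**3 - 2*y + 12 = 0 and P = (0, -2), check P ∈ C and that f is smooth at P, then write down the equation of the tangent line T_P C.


Tangent line at P: 12*x + 22*y + 44 = 0.

Step 1: f(0, -2) = 0, so P lies on C.
Step 2: partial derivatives
  f_x(x, y) = 2*x*y - 4*x + 2*y**2 - 2*y, f_y(x, y) = x**2 + 4*x*y - 2*x + 6*y**2 - 2.
  f_x(P) = 12, f_y(P) = 22 (gradient nonzero, so P is smooth).
Step 3: tangent line at P: 12·(x − 0) + 22·(y − -2) = 0.
Expanding: 12*x + 22*y + 44 = 0.


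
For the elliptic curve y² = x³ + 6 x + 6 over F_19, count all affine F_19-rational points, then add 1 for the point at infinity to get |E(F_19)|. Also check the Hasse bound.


Affine points = {(0, 5), (0, 14), (2, 8), (2, 11), (5, 3), (5, 16), (6, 7), (6, 12), (7, 7), (7, 12), (11, 4), (11, 15), (12, 1), (12, 18), (13, 1), (13, 18), (17, 9), (17, 10)}; affine count = 18; |E(F_19)| = 19.

Discriminant check: Δ ∝ 4a³ + 27b² = 4·6³ + 27·6² = 4·216 + 27·36 ≡ 12 (mod 19). Nonzero ⇒ E is nonsingular.
For each x ∈ F_19, compute rhs = x³ + 6·x + 6 mod 19, then count y ∈ F_19 with y² ≡ rhs.
  x = 0: rhs = 6, matching y values: 5, 14 (2 points).
  x = 1: rhs = 13, matching y values: none (0 points).
  x = 2: rhs = 7, matching y values: 8, 11 (2 points).
  x = 3: rhs = 13, matching y values: none (0 points).
  x = 4: rhs = 18, matching y values: none (0 points).
  x = 5: rhs = 9, matching y values: 3, 16 (2 points).
  x = 6: rhs = 11, matching y values: 7, 12 (2 points).
  x = 7: rhs = 11, matching y values: 7, 12 (2 points).
  x = 8: rhs = 15, matching y values: none (0 points).
  x = 9: rhs = 10, matching y values: none (0 points).
  x = 10: rhs = 2, matching y values: none (0 points).
  x = 11: rhs = 16, matching y values: 4, 15 (2 points).
  x = 12: rhs = 1, matching y values: 1, 18 (2 points).
  x = 13: rhs = 1, matching y values: 1, 18 (2 points).
  x = 14: rhs = 3, matching y values: none (0 points).
  x = 15: rhs = 13, matching y values: none (0 points).
  x = 16: rhs = 18, matching y values: none (0 points).
  x = 17: rhs = 5, matching y values: 9, 10 (2 points).
  x = 18: rhs = 18, matching y values: none (0 points).
Total affine count: 18.
Full point count |E(F_19)| = 18 + 1 = 19.
Hasse bound: |19 − (19+1)| = |-1| = 1 ≤ 2√19 ≈ 8.7178 ✓.


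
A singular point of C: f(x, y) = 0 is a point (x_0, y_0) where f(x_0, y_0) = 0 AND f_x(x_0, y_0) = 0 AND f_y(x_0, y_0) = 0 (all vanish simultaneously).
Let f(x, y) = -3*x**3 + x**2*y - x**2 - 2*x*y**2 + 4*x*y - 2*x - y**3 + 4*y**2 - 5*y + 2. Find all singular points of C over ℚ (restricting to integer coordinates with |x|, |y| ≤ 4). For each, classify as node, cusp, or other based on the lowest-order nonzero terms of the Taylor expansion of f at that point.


Singular points: {(0, 1)}; classification: cusp.

Compute partial derivatives:
  f_x = -9*x**2 + 2*x*y - 2*x - 2*y**2 + 4*y - 2.
  f_y = x**2 - 4*x*y + 4*x - 3*y**2 + 8*y - 5.
Scan x_0 ∈ {−4, ..., 4}. For each x_0, f_y(x_0, y) is a polynomial in y; find its integer roots y ∈ {−4, ..., 4}, then test f_x and f at those candidates.
  x = -4: f_y(-4, y) = -3*y**2 + 24*y - 5; no integer root y with |y| ≤ 4.
  x = -3: f_y(-3, y) = -3*y**2 + 20*y - 8; no integer root y with |y| ≤ 4.
  x = -2: f_y(-2, y) = -3*y**2 + 16*y - 9; no integer root y with |y| ≤ 4.
  x = -1: f_y(-1, y) = -3*y**2 + 12*y - 8; no integer root y with |y| ≤ 4.
  x = 0: f_y(0, y) = -3*y**2 + 8*y - 5; vanishes at y ∈ {1}. (0, 1): f_x = 0, f = 0 — SINGULAR.
  x = 1: f_y(1, y) = -3*y**2 + 4*y; vanishes at y ∈ {0}. (1, 0): f_x = -13 ≠ 0.
  x = 2: f_y(2, y) = 7 - 3*y**2; no integer root y with |y| ≤ 4.
  x = 3: f_y(3, y) = -3*y**2 - 4*y + 16; no integer root y with |y| ≤ 4.
  x = 4: f_y(4, y) = -3*y**2 - 8*y + 27; no integer root y with |y| ≤ 4.
Only singular point on the grid: (0, 1).
Classify: substitute x = 0 + u, y = 1 + v and expand: f = -3*u**3 + u**2*v - 2*u*v**2 - v**3 + v**2.
No constant or linear terms (consistent with a singular point). Quadratic part: v**2. Cubic part: -3*u**3 + u**2*v - 2*u*v**2 - v**3.
The quadratic part v**2 is a perfect square, so there is a single (double) tangent line v = 0, i.e. y = 1. Restricting the cubic part to that line (v = 0) leaves -3*u**3 ≠ 0, so f is not divisible by v and the branch is v² ≈ 3*u**3 to lowest order — this is a cusp.
Classification: cusp.


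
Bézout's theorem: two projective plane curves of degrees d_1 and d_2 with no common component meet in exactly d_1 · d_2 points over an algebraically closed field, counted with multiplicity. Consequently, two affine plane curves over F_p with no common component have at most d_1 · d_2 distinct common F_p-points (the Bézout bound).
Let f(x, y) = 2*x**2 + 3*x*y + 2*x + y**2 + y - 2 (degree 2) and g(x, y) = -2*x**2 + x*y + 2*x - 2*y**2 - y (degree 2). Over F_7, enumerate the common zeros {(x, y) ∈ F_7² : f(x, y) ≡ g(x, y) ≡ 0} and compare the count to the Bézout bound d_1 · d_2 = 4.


Common zeros: {(2, 5)}; count = 1; Bézout bound = 4.

deg(f) = 2, deg(g) = 2, so Bézout bound = 4.
Scan x ∈ F_7. For each x, list the y ∈ F_7 with f(x, y) ≡ 0 and those with g(x, y) ≡ 0 (mod 7); the common zeros in that column are the intersection.
  x = 0: f ≡ 0 at y ∈ {1, 5}; g ≡ 0 at y ∈ {0, 3}; common: ∅.
  x = 1: f ≡ 0 at y ∈ {1, 2}; g ≡ 0 at y ∈ {0}; common: ∅.
  x = 2: f ≡ 0 at y ∈ {2, 5}; g ≡ 0 at y ∈ {5, 6}; common: {5}.
  x = 3: f ≡ 0 at y ∈ ∅; g ≡ 0 at y ∈ ∅; common: ∅.
  x = 4: f ≡ 0 at y ∈ ∅; g ≡ 0 at y ∈ ∅; common: ∅.
  x = 5: f ≡ 0 at y ∈ ∅; g ≡ 0 at y ∈ {4, 5}; common: ∅.
  x = 6: f ≡ 0 at y ∈ ∅; g ≡ 0 at y ∈ {3}; common: ∅.
Collecting: common zeros = {(2, 5)}, so the count is 1.
Comparison with the Bézout bound: 1 ≤ 4 = deg(f)·deg(g), as expected for curves with no common component (the affine F_7-count falls short of the bound because intersections may lie at infinity, over extension fields, or carry multiplicity).


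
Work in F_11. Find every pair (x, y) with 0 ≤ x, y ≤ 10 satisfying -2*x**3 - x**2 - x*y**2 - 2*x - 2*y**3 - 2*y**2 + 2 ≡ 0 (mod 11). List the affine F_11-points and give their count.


Affine F_11-points: {(0, 2), (1, 7), (2, 0), (2, 9), (3, 4), (4, 4), (4, 5), (4, 10), (6, 10), (9, 4)}; count = 10.

For each of the 121 pairs (x, y) ∈ F_11², evaluate f(x, y) mod 11. Record the zeros.
  x = 0: [0↦2, 1↦9, 2↦0, 3↦7, 4↦7, 5↦10, 6↦4, 7↦10, 8↦5, 9↦10, 10↦2]  zeros at y ∈ {2}
  x = 1: [0↦8, 1↦3, 2↦2, 3↦4, 4↦8, 5↦2, 6↦7, 7↦0, 8↦2, 9↦1, 10↦7]  zeros at y ∈ {7}
  x = 2: [0↦0, 1↦5, 2↦1, 3↦9, 4↦6, 5↦2, 6↦7, 7↦9, 8↦7, 9↦0, 10↦9]  zeros at y ∈ {0, 9}
  x = 3: [0↦10, 1↦3, 2↦7, 3↦10, 4↦0, 5↦9, 6↦3, 7↦3, 8↦8, 9↦6, 10↦7]  zeros at y ∈ {4}
  x = 4: [0↦4, 1↦7, 2↦8, 3↦6, 4↦0, 5↦0, 6↦5, 7↦3, 8↦4, 9↦7, 10↦0]  zeros at y ∈ {4, 5, 10}
  x = 5: [0↦3, 1↦5, 2↦3, 3↦7, 4↦5, 5↦7, 6↦1, 7↦8, 8↦5, 9↦2, 10↦9]  zeros at y ∈ ∅
  x = 6: [0↦6, 1↦7, 2↦2, 3↦1, 4↦3, 5↦7, 6↦1, 7↦6, 8↦10, 9↦1, 10↦0]  zeros at y ∈ {10}
  x = 7: [0↦1, 1↦1, 2↦4, 3↦9, 4↦4, 5↦10, 6↦4, 7↦7, 8↦7, 9↦3, 10↦5]  zeros at y ∈ ∅
  x = 8: [0↦9, 1↦8, 2↦8, 3↦8, 4↦7, 5↦4, 6↦9, 7↦10, 8↦6, 9↦7, 10↦1]  zeros at y ∈ ∅
  x = 9: [0↦7, 1↦5, 2↦2, 3↦8, 4↦0, 5↦10, 6↦4, 7↦3, 8↦6, 9↦1, 10↦9]  zeros at y ∈ {4}
  x = 10: [0↦5, 1↦2, 2↦7, 3↦8, 4↦4, 5↦5, 6↦10, 7↦7, 8↦6, 9↦6, 10↦6]  zeros at y ∈ ∅
Collecting zeros: affine points = {(0, 2), (1, 7), (2, 0), (2, 9), (3, 4), (4, 4), (4, 5), (4, 10), (6, 10), (9, 4)}.
Total count |C(F_11)_aff| = 10.


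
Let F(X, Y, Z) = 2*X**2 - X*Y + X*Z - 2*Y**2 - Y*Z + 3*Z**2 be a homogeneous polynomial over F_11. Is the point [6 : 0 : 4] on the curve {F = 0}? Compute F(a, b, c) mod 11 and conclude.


F(6,0,4) ≡ 1 (mod 11); P is NOT on the curve.

Evaluate F(6, 0, 4) term-by-term (mod 11).
  2*X**2 ↦ 2·36·1·1 = 72
  -X*Y ↦ -1·6·0·1 = 0
  X*Z ↦ 1·6·1·4 = 24
  -2*Y**2 ↦ -2·1·0·1 = 0
  -Y*Z ↦ -1·1·0·4 = 0
  3*Z**2 ↦ 3·1·1·16 = 48
Sum: F(6, 0, 4) = (72) + (0) + (24) + (0) + (0) + (48) = 144.
Reducing mod 11: 144 ≡ 1 (mod 11).
Since F(a, b, c) ≡ 1 ≠ 0 (mod 11), P does NOT lie on the curve.


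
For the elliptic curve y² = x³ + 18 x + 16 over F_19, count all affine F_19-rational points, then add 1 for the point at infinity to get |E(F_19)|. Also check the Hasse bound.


Affine points = {(0, 4), (0, 15), (1, 4), (1, 15), (4, 0), (6, 6), (6, 13), (8, 8), (8, 11), (11, 5), (11, 14), (16, 7), (16, 12), (18, 4), (18, 15)}; affine count = 15; |E(F_19)| = 16.

Discriminant check: Δ ∝ 4a³ + 27b² = 4·18³ + 27·16² = 4·5832 + 27·256 ≡ 11 (mod 19). Nonzero ⇒ E is nonsingular.
For each x ∈ F_19, compute rhs = x³ + 18·x + 16 mod 19, then count y ∈ F_19 with y² ≡ rhs.
  x = 0: rhs = 16, matching y values: 4, 15 (2 points).
  x = 1: rhs = 16, matching y values: 4, 15 (2 points).
  x = 2: rhs = 3, matching y values: none (0 points).
  x = 3: rhs = 2, matching y values: none (0 points).
  x = 4: rhs = 0, matching y values: 0 (1 points).
  x = 5: rhs = 3, matching y values: none (0 points).
  x = 6: rhs = 17, matching y values: 6, 13 (2 points).
  x = 7: rhs = 10, matching y values: none (0 points).
  x = 8: rhs = 7, matching y values: 8, 11 (2 points).
  x = 9: rhs = 14, matching y values: none (0 points).
  x = 10: rhs = 18, matching y values: none (0 points).
  x = 11: rhs = 6, matching y values: 5, 14 (2 points).
  x = 12: rhs = 3, matching y values: none (0 points).
  x = 13: rhs = 15, matching y values: none (0 points).
  x = 14: rhs = 10, matching y values: none (0 points).
  x = 15: rhs = 13, matching y values: none (0 points).
  x = 16: rhs = 11, matching y values: 7, 12 (2 points).
  x = 17: rhs = 10, matching y values: none (0 points).
  x = 18: rhs = 16, matching y values: 4, 15 (2 points).
Total affine count: 15.
Full point count |E(F_19)| = 15 + 1 = 16.
Hasse bound: |16 − (19+1)| = |-4| = 4 ≤ 2√19 ≈ 8.7178 ✓.


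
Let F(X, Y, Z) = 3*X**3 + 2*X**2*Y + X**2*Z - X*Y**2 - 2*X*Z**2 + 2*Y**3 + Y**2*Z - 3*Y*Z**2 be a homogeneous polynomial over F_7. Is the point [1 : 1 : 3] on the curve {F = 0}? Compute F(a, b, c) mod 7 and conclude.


F(1,1,3) ≡ 2 (mod 7); P is NOT on the curve.

Evaluate F(1, 1, 3) term-by-term (mod 7).
  3*X**3 ↦ 3·1·1·1 = 3
  2*X**2*Y ↦ 2·1·1·1 = 2
  X**2*Z ↦ 1·1·1·3 = 3
  -X*Y**2 ↦ -1·1·1·1 = -1
  -2*X*Z**2 ↦ -2·1·1·9 = -18
  2*Y**3 ↦ 2·1·1·1 = 2
  Y**2*Z ↦ 1·1·1·3 = 3
  -3*Y*Z**2 ↦ -3·1·1·9 = -27
Sum: F(1, 1, 3) = (3) + (2) + (3) + (-1) + (-18) + (2) + (3) + (-27) = -33.
Reducing mod 7: -33 ≡ 2 (mod 7).
Since F(a, b, c) ≡ 2 ≠ 0 (mod 7), P does NOT lie on the curve.


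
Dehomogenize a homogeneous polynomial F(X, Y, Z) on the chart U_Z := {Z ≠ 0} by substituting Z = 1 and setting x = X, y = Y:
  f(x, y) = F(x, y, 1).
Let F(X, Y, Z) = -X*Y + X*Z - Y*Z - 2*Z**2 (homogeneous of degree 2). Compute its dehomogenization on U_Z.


f(x, y) = -x*y + x - y - 2

On U_Z we set Z = 1. Each monomial c·X^i·Y^j·Z^k in F becomes c·x^i·y^j·1^k = c·x^i·y^j.
Substituting Z = 1: F(X, Y, 1) = -x*y + x - y - 2.
Note: deg(f) ≤ deg(F) = 2; strict inequality happens when F is divisible by Z (lost terms).


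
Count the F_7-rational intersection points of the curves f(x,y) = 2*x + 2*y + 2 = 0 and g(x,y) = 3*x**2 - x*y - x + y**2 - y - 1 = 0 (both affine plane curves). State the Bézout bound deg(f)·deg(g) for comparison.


Common zeros: ∅; count = 0; Bézout bound = 2.

deg(f) = 1, deg(g) = 2, so Bézout bound = 2.
Scan x ∈ F_7. For each x, list the y ∈ F_7 with f(x, y) ≡ 0 and those with g(x, y) ≡ 0 (mod 7); the common zeros in that column are the intersection.
  x = 0: f ≡ 0 at y ∈ {6}; g ≡ 0 at y ∈ ∅; common: ∅.
  x = 1: f ≡ 0 at y ∈ {5}; g ≡ 0 at y ∈ {1}; common: ∅.
  x = 2: f ≡ 0 at y ∈ {4}; g ≡ 0 at y ∈ {1, 2}; common: ∅.
  x = 3: f ≡ 0 at y ∈ {3}; g ≡ 0 at y ∈ {5, 6}; common: ∅.
  x = 4: f ≡ 0 at y ∈ {2}; g ≡ 0 at y ∈ {6}; common: ∅.
  x = 5: f ≡ 0 at y ∈ {1}; g ≡ 0 at y ∈ ∅; common: ∅.
  x = 6: f ≡ 0 at y ∈ {0}; g ≡ 0 at y ∈ {2, 5}; common: ∅.
Collecting: common zeros = ∅, so the count is 0.
Comparison with the Bézout bound: 0 ≤ 2 = deg(f)·deg(g), as expected for curves with no common component (the affine F_7-count falls short of the bound because intersections may lie at infinity, over extension fields, or carry multiplicity).


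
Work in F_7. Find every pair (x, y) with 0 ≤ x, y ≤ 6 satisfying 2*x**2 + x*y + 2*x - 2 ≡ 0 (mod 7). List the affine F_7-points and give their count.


Affine F_7-points: {(1, 5), (2, 2), (3, 2), (4, 1), (5, 1), (6, 5)}; count = 6.

For each of the 49 pairs (x, y) ∈ F_7², evaluate f(x, y) mod 7. Record the zeros.
  x = 0: [0↦5, 1↦5, 2↦5, 3↦5, 4↦5, 5↦5, 6↦5]  zeros at y ∈ ∅
  x = 1: [0↦2, 1↦3, 2↦4, 3↦5, 4↦6, 5↦0, 6↦1]  zeros at y ∈ {5}
  x = 2: [0↦3, 1↦5, 2↦0, 3↦2, 4↦4, 5↦6, 6↦1]  zeros at y ∈ {2}
  x = 3: [0↦1, 1↦4, 2↦0, 3↦3, 4↦6, 5↦2, 6↦5]  zeros at y ∈ {2}
  x = 4: [0↦3, 1↦0, 2↦4, 3↦1, 4↦5, 5↦2, 6↦6]  zeros at y ∈ {1}
  x = 5: [0↦2, 1↦0, 2↦5, 3↦3, 4↦1, 5↦6, 6↦4]  zeros at y ∈ {1}
  x = 6: [0↦5, 1↦4, 2↦3, 3↦2, 4↦1, 5↦0, 6↦6]  zeros at y ∈ {5}
Collecting zeros: affine points = {(1, 5), (2, 2), (3, 2), (4, 1), (5, 1), (6, 5)}.
Total count |C(F_7)_aff| = 6.


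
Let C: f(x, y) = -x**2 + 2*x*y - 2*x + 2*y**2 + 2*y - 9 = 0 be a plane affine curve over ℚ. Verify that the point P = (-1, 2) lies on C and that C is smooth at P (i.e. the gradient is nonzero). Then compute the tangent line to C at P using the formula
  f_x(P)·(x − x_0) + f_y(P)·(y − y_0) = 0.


Tangent line at P: 4*x + 8*y - 12 = 0.

Step 1: f(-1, 2) = 0, so P lies on C.
Step 2: partial derivatives
  f_x(x, y) = -2*x + 2*y - 2, f_y(x, y) = 2*x + 4*y + 2.
  f_x(P) = 4, f_y(P) = 8 (gradient nonzero, so P is smooth).
Step 3: tangent line at P: 4·(x − -1) + 8·(y − 2) = 0.
Expanding: 4*x + 8*y - 12 = 0.


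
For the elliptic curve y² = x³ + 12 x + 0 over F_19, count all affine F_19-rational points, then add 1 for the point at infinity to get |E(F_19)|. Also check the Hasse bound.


Affine points = {(0, 0), (3, 5), (3, 14), (4, 6), (4, 13), (7, 3), (7, 16), (8, 0), (9, 1), (9, 18), (11, 0), (13, 4), (13, 15), (14, 9), (14, 10), (17, 5), (17, 14), (18, 5), (18, 14)}; affine count = 19; |E(F_19)| = 20.

Discriminant check: Δ ∝ 4a³ + 27b² = 4·12³ + 27·0² = 4·1728 + 27·0 ≡ 15 (mod 19). Nonzero ⇒ E is nonsingular.
For each x ∈ F_19, compute rhs = x³ + 12·x + 0 mod 19, then count y ∈ F_19 with y² ≡ rhs.
  x = 0: rhs = 0, matching y values: 0 (1 points).
  x = 1: rhs = 13, matching y values: none (0 points).
  x = 2: rhs = 13, matching y values: none (0 points).
  x = 3: rhs = 6, matching y values: 5, 14 (2 points).
  x = 4: rhs = 17, matching y values: 6, 13 (2 points).
  x = 5: rhs = 14, matching y values: none (0 points).
  x = 6: rhs = 3, matching y values: none (0 points).
  x = 7: rhs = 9, matching y values: 3, 16 (2 points).
  x = 8: rhs = 0, matching y values: 0 (1 points).
  x = 9: rhs = 1, matching y values: 1, 18 (2 points).
  x = 10: rhs = 18, matching y values: none (0 points).
  x = 11: rhs = 0, matching y values: 0 (1 points).
  x = 12: rhs = 10, matching y values: none (0 points).
  x = 13: rhs = 16, matching y values: 4, 15 (2 points).
  x = 14: rhs = 5, matching y values: 9, 10 (2 points).
  x = 15: rhs = 2, matching y values: none (0 points).
  x = 16: rhs = 13, matching y values: none (0 points).
  x = 17: rhs = 6, matching y values: 5, 14 (2 points).
  x = 18: rhs = 6, matching y values: 5, 14 (2 points).
Total affine count: 19.
Full point count |E(F_19)| = 19 + 1 = 20.
Hasse bound: |20 − (19+1)| = |0| = 0 ≤ 2√19 ≈ 8.7178 ✓.


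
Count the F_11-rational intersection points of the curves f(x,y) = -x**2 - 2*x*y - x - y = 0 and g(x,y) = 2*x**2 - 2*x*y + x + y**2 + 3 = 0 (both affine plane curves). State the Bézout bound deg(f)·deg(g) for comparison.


Common zeros: ∅; count = 0; Bézout bound = 4.

deg(f) = 2, deg(g) = 2, so Bézout bound = 4.
Scan x ∈ F_11. For each x, list the y ∈ F_11 with f(x, y) ≡ 0 and those with g(x, y) ≡ 0 (mod 11); the common zeros in that column are the intersection.
  x = 0: f ≡ 0 at y ∈ {0}; g ≡ 0 at y ∈ ∅; common: ∅.
  x = 1: f ≡ 0 at y ∈ {3}; g ≡ 0 at y ∈ ∅; common: ∅.
  x = 2: f ≡ 0 at y ∈ {1}; g ≡ 0 at y ∈ ∅; common: ∅.
  x = 3: f ≡ 0 at y ∈ {3}; g ≡ 0 at y ∈ ∅; common: ∅.
  x = 4: f ≡ 0 at y ∈ {10}; g ≡ 0 at y ∈ ∅; common: ∅.
  x = 5: f ≡ 0 at y ∈ ∅; g ≡ 0 at y ∈ {5}; common: ∅.
  x = 6: f ≡ 0 at y ∈ {1}; g ≡ 0 at y ∈ ∅; common: ∅.
  x = 7: f ≡ 0 at y ∈ {8}; g ≡ 0 at y ∈ ∅; common: ∅.
  x = 8: f ≡ 0 at y ∈ {10}; g ≡ 0 at y ∈ ∅; common: ∅.
  x = 9: f ≡ 0 at y ∈ {8}; g ≡ 0 at y ∈ ∅; common: ∅.
  x = 10: f ≡ 0 at y ∈ {0}; g ≡ 0 at y ∈ ∅; common: ∅.
Collecting: common zeros = ∅, so the count is 0.
Comparison with the Bézout bound: 0 ≤ 4 = deg(f)·deg(g), as expected for curves with no common component (the affine F_11-count falls short of the bound because intersections may lie at infinity, over extension fields, or carry multiplicity).


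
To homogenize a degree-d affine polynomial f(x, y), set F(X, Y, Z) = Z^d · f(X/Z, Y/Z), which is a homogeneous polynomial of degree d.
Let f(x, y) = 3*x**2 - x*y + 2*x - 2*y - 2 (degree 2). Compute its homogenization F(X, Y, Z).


F(X, Y, Z) = 3*X**2 - X*Y + 2*X*Z - 2*Y*Z - 2*Z**2

deg(f) = 2.
Substitute x = X/Z, y = Y/Z into f, then multiply by Z^2.
  monomial 3·x^2·y^0 ↦ 3·X^2·Y^0·Z^0.
  monomial -1·x^1·y^1 ↦ -1·X^1·Y^1·Z^0.
  monomial 2·x^1·y^0 ↦ 2·X^1·Y^0·Z^1.
  monomial -2·x^0·y^1 ↦ -2·X^0·Y^1·Z^1.
  monomial -2·x^0·y^0 ↦ -2·X^0·Y^0·Z^2.
Collecting: F(X, Y, Z) = 3*X**2 - X*Y + 2*X*Z - 2*Y*Z - 2*Z**2.


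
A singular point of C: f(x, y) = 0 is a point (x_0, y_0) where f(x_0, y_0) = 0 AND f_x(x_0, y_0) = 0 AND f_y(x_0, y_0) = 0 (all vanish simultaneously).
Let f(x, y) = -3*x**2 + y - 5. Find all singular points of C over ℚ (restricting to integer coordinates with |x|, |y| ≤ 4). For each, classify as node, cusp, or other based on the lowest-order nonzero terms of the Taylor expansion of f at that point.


No singular points in the scanned grid; C is smooth there.

Compute partial derivatives:
  f_x = -6*x.
  f_y = 1.
f_y = 1 is a nonzero constant, so f_y never vanishes: no point (x, y) can satisfy f = f_x = f_y = 0. In particular no (x, y) ∈ {−4, ..., 4}² is singular; the curve is smooth.


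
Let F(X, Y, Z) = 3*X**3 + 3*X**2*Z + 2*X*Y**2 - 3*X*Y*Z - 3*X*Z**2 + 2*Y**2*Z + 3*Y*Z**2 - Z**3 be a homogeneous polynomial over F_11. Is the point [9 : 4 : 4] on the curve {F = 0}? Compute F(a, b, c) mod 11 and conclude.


F(9,4,4) ≡ 1 (mod 11); P is NOT on the curve.

Evaluate F(9, 4, 4) term-by-term (mod 11).
  3*X**3 ↦ 3·729·1·1 = 2187
  3*X**2*Z ↦ 3·81·1·4 = 972
  2*X*Y**2 ↦ 2·9·16·1 = 288
  -3*X*Y*Z ↦ -3·9·4·4 = -432
  -3*X*Z**2 ↦ -3·9·1·16 = -432
  2*Y**2*Z ↦ 2·1·16·4 = 128
  3*Y*Z**2 ↦ 3·1·4·16 = 192
  -Z**3 ↦ -1·1·1·64 = -64
Sum: F(9, 4, 4) = (2187) + (972) + (288) + (-432) + (-432) + (128) + (192) + (-64) = 2839.
Reducing mod 11: 2839 ≡ 1 (mod 11).
Since F(a, b, c) ≡ 1 ≠ 0 (mod 11), P does NOT lie on the curve.


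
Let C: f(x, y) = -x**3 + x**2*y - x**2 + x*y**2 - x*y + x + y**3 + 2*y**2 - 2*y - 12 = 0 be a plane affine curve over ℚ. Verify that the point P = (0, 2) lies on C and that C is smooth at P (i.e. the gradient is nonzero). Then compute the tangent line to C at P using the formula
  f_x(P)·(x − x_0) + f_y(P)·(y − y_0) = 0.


Tangent line at P: 3*x + 18*y - 36 = 0.

Step 1: f(0, 2) = 0, so P lies on C.
Step 2: partial derivatives
  f_x(x, y) = -3*x**2 + 2*x*y - 2*x + y**2 - y + 1, f_y(x, y) = x**2 + 2*x*y - x + 3*y**2 + 4*y - 2.
  f_x(P) = 3, f_y(P) = 18 (gradient nonzero, so P is smooth).
Step 3: tangent line at P: 3·(x − 0) + 18·(y − 2) = 0.
Expanding: 3*x + 18*y - 36 = 0.


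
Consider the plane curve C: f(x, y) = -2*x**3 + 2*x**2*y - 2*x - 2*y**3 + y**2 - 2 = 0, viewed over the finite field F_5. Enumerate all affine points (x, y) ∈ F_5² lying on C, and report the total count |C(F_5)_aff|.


Affine F_5-points: {(1, 1), (1, 3), (1, 4), (2, 1), (3, 1)}; count = 5.

For each of the 25 pairs (x, y) ∈ F_5², evaluate f(x, y) mod 5. Record the zeros.
  x = 0: [0↦3, 1↦2, 2↦1, 3↦3, 4↦1]  zeros at y ∈ ∅
  x = 1: [0↦4, 1↦0, 2↦1, 3↦0, 4↦0]  zeros at y ∈ {1, 3, 4}
  x = 2: [0↦3, 1↦0, 2↦2, 3↦2, 4↦3]  zeros at y ∈ {1}
  x = 3: [0↦3, 1↦0, 2↦2, 3↦2, 4↦3]  zeros at y ∈ {1}
  x = 4: [0↦2, 1↦3, 2↦4, 3↦3, 4↦3]  zeros at y ∈ ∅
Collecting zeros: affine points = {(1, 1), (1, 3), (1, 4), (2, 1), (3, 1)}.
Total count |C(F_5)_aff| = 5.


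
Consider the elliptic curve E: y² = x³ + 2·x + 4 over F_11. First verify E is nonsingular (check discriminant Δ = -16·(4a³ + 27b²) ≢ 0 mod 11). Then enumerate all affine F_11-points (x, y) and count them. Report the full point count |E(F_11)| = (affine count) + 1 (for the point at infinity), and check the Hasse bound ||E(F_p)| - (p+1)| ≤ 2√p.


Affine points = {(0, 2), (0, 9), (2, 4), (2, 7), (3, 2), (3, 9), (6, 1), (6, 10), (7, 3), (7, 8), (8, 2), (8, 9), (9, 5), (9, 6), (10, 1), (10, 10)}; affine count = 16; |E(F_11)| = 17.

Discriminant check: Δ ∝ 4a³ + 27b² = 4·2³ + 27·4² = 4·8 + 27·16 ≡ 2 (mod 11). Nonzero ⇒ E is nonsingular.
For each x ∈ F_11, compute rhs = x³ + 2·x + 4 mod 11, then count y ∈ F_11 with y² ≡ rhs.
  x = 0: rhs = 4, matching y values: 2, 9 (2 points).
  x = 1: rhs = 7, matching y values: none (0 points).
  x = 2: rhs = 5, matching y values: 4, 7 (2 points).
  x = 3: rhs = 4, matching y values: 2, 9 (2 points).
  x = 4: rhs = 10, matching y values: none (0 points).
  x = 5: rhs = 7, matching y values: none (0 points).
  x = 6: rhs = 1, matching y values: 1, 10 (2 points).
  x = 7: rhs = 9, matching y values: 3, 8 (2 points).
  x = 8: rhs = 4, matching y values: 2, 9 (2 points).
  x = 9: rhs = 3, matching y values: 5, 6 (2 points).
  x = 10: rhs = 1, matching y values: 1, 10 (2 points).
Total affine count: 16.
Full point count |E(F_11)| = 16 + 1 = 17.
Hasse bound: |17 − (11+1)| = |5| = 5 ≤ 2√11 ≈ 6.6332 ✓.


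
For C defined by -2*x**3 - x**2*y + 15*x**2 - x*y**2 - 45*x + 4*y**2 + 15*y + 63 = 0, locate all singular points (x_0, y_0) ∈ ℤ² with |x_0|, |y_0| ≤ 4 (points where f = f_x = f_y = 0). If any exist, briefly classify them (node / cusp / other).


Singular points: {(3, -3)}; classification: cusp.

Compute partial derivatives:
  f_x = -6*x**2 - 2*x*y + 30*x - y**2 - 45.
  f_y = -x**2 - 2*x*y + 8*y + 15.
Scan x_0 ∈ {−4, ..., 4}. For each x_0, f_y(x_0, y) is a polynomial in y; find its integer roots y ∈ {−4, ..., 4}, then test f_x and f at those candidates.
  x = -4: f_y(-4, y) = 16*y - 1; no integer root y with |y| ≤ 4.
  x = -3: f_y(-3, y) = 14*y + 6; no integer root y with |y| ≤ 4.
  x = -2: f_y(-2, y) = 12*y + 11; no integer root y with |y| ≤ 4.
  x = -1: f_y(-1, y) = 10*y + 14; no integer root y with |y| ≤ 4.
  x = 0: f_y(0, y) = 8*y + 15; no integer root y with |y| ≤ 4.
  x = 1: f_y(1, y) = 6*y + 14; no integer root y with |y| ≤ 4.
  x = 2: f_y(2, y) = 4*y + 11; no integer root y with |y| ≤ 4.
  x = 3: f_y(3, y) = 2*y + 6; vanishes at y ∈ {-3}. (3, -3): f_x = 0, f = 0 — SINGULAR.
  x = 4: f_y(4, y) = -1; no integer root y with |y| ≤ 4.
Only singular point on the grid: (3, -3).
Classify: substitute x = 3 + u, y = -3 + v and expand: f = -2*u**3 - u**2*v - u*v**2 + v**2.
No constant or linear terms (consistent with a singular point). Quadratic part: v**2. Cubic part: -2*u**3 - u**2*v - u*v**2.
The quadratic part v**2 is a perfect square, so there is a single (double) tangent line v = 0, i.e. y = -3. Restricting the cubic part to that line (v = 0) leaves -2*u**3 ≠ 0, so f is not divisible by v and the branch is v² ≈ 2*u**3 to lowest order — this is a cusp.
Classification: cusp.


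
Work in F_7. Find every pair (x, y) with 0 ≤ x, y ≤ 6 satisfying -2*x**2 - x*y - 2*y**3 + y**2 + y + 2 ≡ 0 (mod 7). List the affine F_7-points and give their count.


Affine F_7-points: {(1, 0), (1, 4), (4, 3), (4, 4), (5, 3), (6, 0)}; count = 6.

For each of the 49 pairs (x, y) ∈ F_7², evaluate f(x, y) mod 7. Record the zeros.
  x = 0: [0↦2, 1↦2, 2↦6, 3↦2, 4↦6, 5↦6, 6↦4]  zeros at y ∈ ∅
  x = 1: [0↦0, 1↦6, 2↦2, 3↦4, 4↦0, 5↦6, 6↦3]  zeros at y ∈ {0, 4}
  x = 2: [0↦1, 1↦6, 2↦1, 3↦2, 4↦4, 5↦2, 6↦5]  zeros at y ∈ ∅
  x = 3: [0↦5, 1↦2, 2↦3, 3↦3, 4↦4, 5↦1, 6↦3]  zeros at y ∈ ∅
  x = 4: [0↦5, 1↦1, 2↦1, 3↦0, 4↦0, 5↦3, 6↦4]  zeros at y ∈ {3, 4}
  x = 5: [0↦1, 1↦3, 2↦2, 3↦0, 4↦6, 5↦1, 6↦1]  zeros at y ∈ {3}
  x = 6: [0↦0, 1↦1, 2↦6, 3↦3, 4↦1, 5↦2, 6↦1]  zeros at y ∈ {0}
Collecting zeros: affine points = {(1, 0), (1, 4), (4, 3), (4, 4), (5, 3), (6, 0)}.
Total count |C(F_7)_aff| = 6.


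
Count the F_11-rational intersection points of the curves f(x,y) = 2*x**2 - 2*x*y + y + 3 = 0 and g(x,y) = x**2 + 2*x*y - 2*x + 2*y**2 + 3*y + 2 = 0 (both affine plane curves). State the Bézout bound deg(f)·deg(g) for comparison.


Common zeros: {(0, 8), (8, 8)}; count = 2; Bézout bound = 4.

deg(f) = 2, deg(g) = 2, so Bézout bound = 4.
Scan x ∈ F_11. For each x, list the y ∈ F_11 with f(x, y) ≡ 0 and those with g(x, y) ≡ 0 (mod 11); the common zeros in that column are the intersection.
  x = 0: f ≡ 0 at y ∈ {8}; g ≡ 0 at y ∈ {7, 8}; common: {8}.
  x = 1: f ≡ 0 at y ∈ {5}; g ≡ 0 at y ∈ ∅; common: ∅.
  x = 2: f ≡ 0 at y ∈ {0}; g ≡ 0 at y ∈ {1}; common: ∅.
  x = 3: f ≡ 0 at y ∈ {2}; g ≡ 0 at y ∈ ∅; common: ∅.
  x = 4: f ≡ 0 at y ∈ {5}; g ≡ 0 at y ∈ ∅; common: ∅.
  x = 5: f ≡ 0 at y ∈ {1}; g ≡ 0 at y ∈ {5}; common: ∅.
  x = 6: f ≡ 0 at y ∈ ∅; g ≡ 0 at y ∈ ∅; common: ∅.
  x = 7: f ≡ 0 at y ∈ {1}; g ≡ 0 at y ∈ {9, 10}; common: ∅.
  x = 8: f ≡ 0 at y ∈ {8}; g ≡ 0 at y ∈ {8, 10}; common: {8}.
  x = 9: f ≡ 0 at y ∈ {0}; g ≡ 0 at y ∈ {1, 5}; common: ∅.
  x = 10: f ≡ 0 at y ∈ {2}; g ≡ 0 at y ∈ {7, 9}; common: ∅.
Collecting: common zeros = {(0, 8), (8, 8)}, so the count is 2.
Comparison with the Bézout bound: 2 ≤ 4 = deg(f)·deg(g), as expected for curves with no common component (the affine F_11-count falls short of the bound because intersections may lie at infinity, over extension fields, or carry multiplicity).


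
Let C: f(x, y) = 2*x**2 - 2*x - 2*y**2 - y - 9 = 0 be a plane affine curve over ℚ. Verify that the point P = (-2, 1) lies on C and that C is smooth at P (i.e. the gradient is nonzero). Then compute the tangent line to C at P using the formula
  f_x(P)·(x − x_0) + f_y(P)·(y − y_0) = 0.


Tangent line at P: -10*x - 5*y - 15 = 0.

Step 1: f(-2, 1) = 0, so P lies on C.
Step 2: partial derivatives
  f_x(x, y) = 4*x - 2, f_y(x, y) = -4*y - 1.
  f_x(P) = -10, f_y(P) = -5 (gradient nonzero, so P is smooth).
Step 3: tangent line at P: -10·(x − -2) + -5·(y − 1) = 0.
Expanding: -10*x - 5*y - 15 = 0.


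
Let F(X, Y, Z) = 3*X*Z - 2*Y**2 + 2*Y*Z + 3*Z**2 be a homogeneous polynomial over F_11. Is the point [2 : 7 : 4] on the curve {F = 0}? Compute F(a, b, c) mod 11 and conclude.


F(2,7,4) ≡ 8 (mod 11); P is NOT on the curve.

Evaluate F(2, 7, 4) term-by-term (mod 11).
  3*X*Z ↦ 3·2·1·4 = 24
  -2*Y**2 ↦ -2·1·49·1 = -98
  2*Y*Z ↦ 2·1·7·4 = 56
  3*Z**2 ↦ 3·1·1·16 = 48
Sum: F(2, 7, 4) = (24) + (-98) + (56) + (48) = 30.
Reducing mod 11: 30 ≡ 8 (mod 11).
Since F(a, b, c) ≡ 8 ≠ 0 (mod 11), P does NOT lie on the curve.


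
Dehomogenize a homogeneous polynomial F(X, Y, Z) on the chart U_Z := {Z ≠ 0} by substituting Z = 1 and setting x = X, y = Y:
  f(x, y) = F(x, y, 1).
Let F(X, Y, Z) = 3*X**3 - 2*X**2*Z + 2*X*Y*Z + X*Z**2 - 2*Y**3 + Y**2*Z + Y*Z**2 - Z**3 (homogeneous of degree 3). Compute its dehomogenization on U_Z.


f(x, y) = 3*x**3 - 2*x**2 + 2*x*y + x - 2*y**3 + y**2 + y - 1

On U_Z we set Z = 1. Each monomial c·X^i·Y^j·Z^k in F becomes c·x^i·y^j·1^k = c·x^i·y^j.
Substituting Z = 1: F(X, Y, 1) = 3*x**3 - 2*x**2 + 2*x*y + x - 2*y**3 + y**2 + y - 1.
Note: deg(f) ≤ deg(F) = 3; strict inequality happens when F is divisible by Z (lost terms).


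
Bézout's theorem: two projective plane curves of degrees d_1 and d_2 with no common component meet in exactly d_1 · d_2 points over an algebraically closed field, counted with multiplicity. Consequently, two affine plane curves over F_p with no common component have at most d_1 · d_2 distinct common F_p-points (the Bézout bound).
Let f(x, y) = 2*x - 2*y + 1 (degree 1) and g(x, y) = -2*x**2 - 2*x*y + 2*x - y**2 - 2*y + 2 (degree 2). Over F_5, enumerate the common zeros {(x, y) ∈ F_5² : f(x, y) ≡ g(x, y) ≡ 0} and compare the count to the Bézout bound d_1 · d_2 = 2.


Common zeros: {(1, 4)}; count = 1; Bézout bound = 2.

deg(f) = 1, deg(g) = 2, so Bézout bound = 2.
Scan x ∈ F_5. For each x, list the y ∈ F_5 with f(x, y) ≡ 0 and those with g(x, y) ≡ 0 (mod 5); the common zeros in that column are the intersection.
  x = 0: f ≡ 0 at y ∈ {3}; g ≡ 0 at y ∈ ∅; common: ∅.
  x = 1: f ≡ 0 at y ∈ {4}; g ≡ 0 at y ∈ {2, 4}; common: {4}.
  x = 2: f ≡ 0 at y ∈ {0}; g ≡ 0 at y ∈ ∅; common: ∅.
  x = 3: f ≡ 0 at y ∈ {1}; g ≡ 0 at y ∈ {0, 2}; common: ∅.
  x = 4: f ≡ 0 at y ∈ {2}; g ≡ 0 at y ∈ ∅; common: ∅.
Collecting: common zeros = {(1, 4)}, so the count is 1.
Comparison with the Bézout bound: 1 ≤ 2 = deg(f)·deg(g), as expected for curves with no common component (the affine F_5-count falls short of the bound because intersections may lie at infinity, over extension fields, or carry multiplicity).


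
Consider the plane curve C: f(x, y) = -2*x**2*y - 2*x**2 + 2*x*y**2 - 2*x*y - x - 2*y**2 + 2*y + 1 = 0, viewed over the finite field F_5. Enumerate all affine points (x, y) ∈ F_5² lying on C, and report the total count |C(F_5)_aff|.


Affine F_5-points: {(1, 4), (3, 0), (3, 3), (4, 0), (4, 3)}; count = 5.

For each of the 25 pairs (x, y) ∈ F_5², evaluate f(x, y) mod 5. Record the zeros.
  x = 0: [0↦1, 1↦1, 2↦2, 3↦4, 4↦2]  zeros at y ∈ ∅
  x = 1: [0↦3, 1↦1, 2↦4, 3↦2, 4↦0]  zeros at y ∈ {4}
  x = 2: [0↦1, 1↦3, 2↦4, 3↦4, 4↦3]  zeros at y ∈ ∅
  x = 3: [0↦0, 1↦2, 2↦2, 3↦0, 4↦1]  zeros at y ∈ {0, 3}
  x = 4: [0↦0, 1↦3, 2↦3, 3↦0, 4↦4]  zeros at y ∈ {0, 3}
Collecting zeros: affine points = {(1, 4), (3, 0), (3, 3), (4, 0), (4, 3)}.
Total count |C(F_5)_aff| = 5.


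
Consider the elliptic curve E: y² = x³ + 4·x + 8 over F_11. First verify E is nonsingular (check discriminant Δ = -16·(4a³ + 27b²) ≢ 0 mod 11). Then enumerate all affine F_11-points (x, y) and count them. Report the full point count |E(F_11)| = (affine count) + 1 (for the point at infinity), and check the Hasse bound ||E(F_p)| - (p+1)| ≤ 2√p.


Affine points = {(3, 5), (3, 6), (4, 0), (7, 4), (7, 7), (9, 5), (9, 6), (10, 5), (10, 6)}; affine count = 9; |E(F_11)| = 10.

Discriminant check: Δ ∝ 4a³ + 27b² = 4·4³ + 27·8² = 4·64 + 27·64 ≡ 4 (mod 11). Nonzero ⇒ E is nonsingular.
For each x ∈ F_11, compute rhs = x³ + 4·x + 8 mod 11, then count y ∈ F_11 with y² ≡ rhs.
  x = 0: rhs = 8, matching y values: none (0 points).
  x = 1: rhs = 2, matching y values: none (0 points).
  x = 2: rhs = 2, matching y values: none (0 points).
  x = 3: rhs = 3, matching y values: 5, 6 (2 points).
  x = 4: rhs = 0, matching y values: 0 (1 points).
  x = 5: rhs = 10, matching y values: none (0 points).
  x = 6: rhs = 6, matching y values: none (0 points).
  x = 7: rhs = 5, matching y values: 4, 7 (2 points).
  x = 8: rhs = 2, matching y values: none (0 points).
  x = 9: rhs = 3, matching y values: 5, 6 (2 points).
  x = 10: rhs = 3, matching y values: 5, 6 (2 points).
Total affine count: 9.
Full point count |E(F_11)| = 9 + 1 = 10.
Hasse bound: |10 − (11+1)| = |-2| = 2 ≤ 2√11 ≈ 6.6332 ✓.


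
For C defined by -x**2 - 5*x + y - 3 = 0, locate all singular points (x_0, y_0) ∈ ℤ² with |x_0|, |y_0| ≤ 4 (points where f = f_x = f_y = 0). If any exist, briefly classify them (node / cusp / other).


No singular points in the scanned grid; C is smooth there.

Compute partial derivatives:
  f_x = -2*x - 5.
  f_y = 1.
f_y = 1 is a nonzero constant, so f_y never vanishes: no point (x, y) can satisfy f = f_x = f_y = 0. In particular no (x, y) ∈ {−4, ..., 4}² is singular; the curve is smooth.


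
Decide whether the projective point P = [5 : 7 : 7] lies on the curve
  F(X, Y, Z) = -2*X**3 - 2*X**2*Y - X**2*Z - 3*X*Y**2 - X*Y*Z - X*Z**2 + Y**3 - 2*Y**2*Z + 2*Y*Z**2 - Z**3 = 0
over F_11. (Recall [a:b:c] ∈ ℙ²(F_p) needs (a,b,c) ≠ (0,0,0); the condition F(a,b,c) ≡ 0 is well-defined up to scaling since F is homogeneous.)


F(5,7,7) ≡ 2 (mod 11); P is NOT on the curve.

Evaluate F(5, 7, 7) term-by-term (mod 11).
  -2*X**3 ↦ -2·125·1·1 = -250
  -2*X**2*Y ↦ -2·25·7·1 = -350
  -X**2*Z ↦ -1·25·1·7 = -175
  -3*X*Y**2 ↦ -3·5·49·1 = -735
  -X*Y*Z ↦ -1·5·7·7 = -245
  -X*Z**2 ↦ -1·5·1·49 = -245
  Y**3 ↦ 1·1·343·1 = 343
  -2*Y**2*Z ↦ -2·1·49·7 = -686
  2*Y*Z**2 ↦ 2·1·7·49 = 686
  -Z**3 ↦ -1·1·1·343 = -343
Sum: F(5, 7, 7) = (-250) + (-350) + (-175) + (-735) + (-245) + (-245) + (343) + (-686) + (686) + (-343) = -2000.
Reducing mod 11: -2000 ≡ 2 (mod 11).
Since F(a, b, c) ≡ 2 ≠ 0 (mod 11), P does NOT lie on the curve.


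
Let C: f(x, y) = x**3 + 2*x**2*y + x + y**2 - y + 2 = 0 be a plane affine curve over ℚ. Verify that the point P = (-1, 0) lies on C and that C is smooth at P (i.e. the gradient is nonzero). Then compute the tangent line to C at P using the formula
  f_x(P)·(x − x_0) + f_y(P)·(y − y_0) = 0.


Tangent line at P: 4*x + y + 4 = 0.

Step 1: f(-1, 0) = 0, so P lies on C.
Step 2: partial derivatives
  f_x(x, y) = 3*x**2 + 4*x*y + 1, f_y(x, y) = 2*x**2 + 2*y - 1.
  f_x(P) = 4, f_y(P) = 1 (gradient nonzero, so P is smooth).
Step 3: tangent line at P: 4·(x − -1) + 1·(y − 0) = 0.
Expanding: 4*x + y + 4 = 0.


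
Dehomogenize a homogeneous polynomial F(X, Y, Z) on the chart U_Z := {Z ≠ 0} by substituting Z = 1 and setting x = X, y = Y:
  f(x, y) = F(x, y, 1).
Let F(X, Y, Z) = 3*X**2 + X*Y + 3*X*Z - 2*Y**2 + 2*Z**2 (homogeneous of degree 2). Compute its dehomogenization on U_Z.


f(x, y) = 3*x**2 + x*y + 3*x - 2*y**2 + 2

On U_Z we set Z = 1. Each monomial c·X^i·Y^j·Z^k in F becomes c·x^i·y^j·1^k = c·x^i·y^j.
Substituting Z = 1: F(X, Y, 1) = 3*x**2 + x*y + 3*x - 2*y**2 + 2.
Note: deg(f) ≤ deg(F) = 2; strict inequality happens when F is divisible by Z (lost terms).


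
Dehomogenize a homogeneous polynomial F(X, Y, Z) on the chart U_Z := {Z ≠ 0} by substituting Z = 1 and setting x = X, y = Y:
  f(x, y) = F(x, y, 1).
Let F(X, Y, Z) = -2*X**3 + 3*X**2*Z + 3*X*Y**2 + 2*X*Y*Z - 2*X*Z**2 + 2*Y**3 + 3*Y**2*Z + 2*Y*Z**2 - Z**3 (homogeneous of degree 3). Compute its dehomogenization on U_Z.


f(x, y) = -2*x**3 + 3*x**2 + 3*x*y**2 + 2*x*y - 2*x + 2*y**3 + 3*y**2 + 2*y - 1

On U_Z we set Z = 1. Each monomial c·X^i·Y^j·Z^k in F becomes c·x^i·y^j·1^k = c·x^i·y^j.
Substituting Z = 1: F(X, Y, 1) = -2*x**3 + 3*x**2 + 3*x*y**2 + 2*x*y - 2*x + 2*y**3 + 3*y**2 + 2*y - 1.
Note: deg(f) ≤ deg(F) = 3; strict inequality happens when F is divisible by Z (lost terms).


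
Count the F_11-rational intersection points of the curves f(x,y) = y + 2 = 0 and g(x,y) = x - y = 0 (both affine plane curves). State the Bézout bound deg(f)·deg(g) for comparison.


Common zeros: {(9, 9)}; count = 1; Bézout bound = 1.

deg(f) = 1, deg(g) = 1, so Bézout bound = 1.
Scan x ∈ F_11. For each x, list the y ∈ F_11 with f(x, y) ≡ 0 and those with g(x, y) ≡ 0 (mod 11); the common zeros in that column are the intersection.
  x = 0: f ≡ 0 at y ∈ {9}; g ≡ 0 at y ∈ {0}; common: ∅.
  x = 1: f ≡ 0 at y ∈ {9}; g ≡ 0 at y ∈ {1}; common: ∅.
  x = 2: f ≡ 0 at y ∈ {9}; g ≡ 0 at y ∈ {2}; common: ∅.
  x = 3: f ≡ 0 at y ∈ {9}; g ≡ 0 at y ∈ {3}; common: ∅.
  x = 4: f ≡ 0 at y ∈ {9}; g ≡ 0 at y ∈ {4}; common: ∅.
  x = 5: f ≡ 0 at y ∈ {9}; g ≡ 0 at y ∈ {5}; common: ∅.
  x = 6: f ≡ 0 at y ∈ {9}; g ≡ 0 at y ∈ {6}; common: ∅.
  x = 7: f ≡ 0 at y ∈ {9}; g ≡ 0 at y ∈ {7}; common: ∅.
  x = 8: f ≡ 0 at y ∈ {9}; g ≡ 0 at y ∈ {8}; common: ∅.
  x = 9: f ≡ 0 at y ∈ {9}; g ≡ 0 at y ∈ {9}; common: {9}.
  x = 10: f ≡ 0 at y ∈ {9}; g ≡ 0 at y ∈ {10}; common: ∅.
Collecting: common zeros = {(9, 9)}, so the count is 1.
Comparison with the Bézout bound: 1 ≤ 1 = deg(f)·deg(g), as expected for curves with no common component (the bound is attained).


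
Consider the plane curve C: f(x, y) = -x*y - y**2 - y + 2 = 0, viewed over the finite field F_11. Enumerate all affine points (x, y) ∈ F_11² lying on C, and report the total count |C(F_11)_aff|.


Affine F_11-points: {(0, 1), (0, 9), (1, 4), (1, 5), (4, 3), (5, 8), (8, 6), (8, 7), (9, 2), (9, 10)}; count = 10.

For each of the 121 pairs (x, y) ∈ F_11², evaluate f(x, y) mod 11. Record the zeros.
  x = 0: [0↦2, 1↦0, 2↦7, 3↦1, 4↦4, 5↦5, 6↦4, 7↦1, 8↦7, 9↦0, 10↦2]  zeros at y ∈ {1, 9}
  x = 1: [0↦2, 1↦10, 2↦5, 3↦9, 4↦0, 5↦0, 6↦9, 7↦5, 8↦10, 9↦2, 10↦3]  zeros at y ∈ {4, 5}
  x = 2: [0↦2, 1↦9, 2↦3, 3↦6, 4↦7, 5↦6, 6↦3, 7↦9, 8↦2, 9↦4, 10↦4]  zeros at y ∈ ∅
  x = 3: [0↦2, 1↦8, 2↦1, 3↦3, 4↦3, 5↦1, 6↦8, 7↦2, 8↦5, 9↦6, 10↦5]  zeros at y ∈ ∅
  x = 4: [0↦2, 1↦7, 2↦10, 3↦0, 4↦10, 5↦7, 6↦2, 7↦6, 8↦8, 9↦8, 10↦6]  zeros at y ∈ {3}
  x = 5: [0↦2, 1↦6, 2↦8, 3↦8, 4↦6, 5↦2, 6↦7, 7↦10, 8↦0, 9↦10, 10↦7]  zeros at y ∈ {8}
  x = 6: [0↦2, 1↦5, 2↦6, 3↦5, 4↦2, 5↦8, 6↦1, 7↦3, 8↦3, 9↦1, 10↦8]  zeros at y ∈ ∅
  x = 7: [0↦2, 1↦4, 2↦4, 3↦2, 4↦9, 5↦3, 6↦6, 7↦7, 8↦6, 9↦3, 10↦9]  zeros at y ∈ ∅
  x = 8: [0↦2, 1↦3, 2↦2, 3↦10, 4↦5, 5↦9, 6↦0, 7↦0, 8↦9, 9↦5, 10↦10]  zeros at y ∈ {6, 7}
  x = 9: [0↦2, 1↦2, 2↦0, 3↦7, 4↦1, 5↦4, 6↦5, 7↦4, 8↦1, 9↦7, 10↦0]  zeros at y ∈ {2, 10}
  x = 10: [0↦2, 1↦1, 2↦9, 3↦4, 4↦8, 5↦10, 6↦10, 7↦8, 8↦4, 9↦9, 10↦1]  zeros at y ∈ ∅
Collecting zeros: affine points = {(0, 1), (0, 9), (1, 4), (1, 5), (4, 3), (5, 8), (8, 6), (8, 7), (9, 2), (9, 10)}.
Total count |C(F_11)_aff| = 10.
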